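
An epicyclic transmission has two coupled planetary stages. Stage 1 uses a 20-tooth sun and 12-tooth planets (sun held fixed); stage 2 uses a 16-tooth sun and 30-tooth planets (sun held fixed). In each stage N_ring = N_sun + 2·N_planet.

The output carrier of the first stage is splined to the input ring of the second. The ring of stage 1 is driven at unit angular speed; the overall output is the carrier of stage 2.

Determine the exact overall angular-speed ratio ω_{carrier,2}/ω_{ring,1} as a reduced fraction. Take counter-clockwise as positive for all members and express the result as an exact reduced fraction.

209/368

Stage 1: N_ring = 20 + 2·12 = 44
Stage 1: 20(ω_s−ω_c) = −44(ω_r−ω_c),  ω_s=0, ω_r=1
Stage 1: 20(0−ω_c) = −44(1−ω_c)  ⇒  64ω_c = 44  ⇒  ω_c = 11/16
  ⇒ ω_c¹/ω_r¹ = 11/16
Stage 2: N_ring = 16 + 2·30 = 76
Stage 2: 16(ω_s−ω_c) = −76(ω_r−ω_c),  ω_s=0, ω_r=1
Stage 2: 16(0−ω_c) = −76(1−ω_c)  ⇒  92ω_c = 76  ⇒  ω_c = 19/23
  ⇒ ω_c²/ω_r² = 19/23
Coupling ω_r² = ω_c¹ ⇒ overall = 11/16 × 19/23 = 209/368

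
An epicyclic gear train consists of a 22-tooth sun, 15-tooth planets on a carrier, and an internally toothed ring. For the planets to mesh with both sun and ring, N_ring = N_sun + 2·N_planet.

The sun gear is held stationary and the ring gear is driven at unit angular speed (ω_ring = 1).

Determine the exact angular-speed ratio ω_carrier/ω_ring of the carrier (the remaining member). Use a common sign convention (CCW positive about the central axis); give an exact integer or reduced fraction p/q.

N_ring = 22 + 2·15 = 52
22(ω_s−ω_c) = −52(ω_r−ω_c),  ω_s=0, ω_r=1
22(0−ω_c) = −52(1−ω_c)  ⇒  74ω_c = 52  ⇒  ω_c = 26/37
ω_c/ω_r = 26/37

26/37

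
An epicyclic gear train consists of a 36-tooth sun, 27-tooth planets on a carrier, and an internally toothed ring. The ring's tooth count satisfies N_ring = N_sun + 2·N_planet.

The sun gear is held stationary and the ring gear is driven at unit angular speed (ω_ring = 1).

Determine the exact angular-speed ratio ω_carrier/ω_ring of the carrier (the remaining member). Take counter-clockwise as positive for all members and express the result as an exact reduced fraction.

N_ring = 36 + 2·27 = 90
36(ω_s−ω_c) = −90(ω_r−ω_c),  ω_s=0, ω_r=1
36(0−ω_c) = −90(1−ω_c)  ⇒  126ω_c = 90  ⇒  ω_c = 5/7
ω_c/ω_r = 5/7

5/7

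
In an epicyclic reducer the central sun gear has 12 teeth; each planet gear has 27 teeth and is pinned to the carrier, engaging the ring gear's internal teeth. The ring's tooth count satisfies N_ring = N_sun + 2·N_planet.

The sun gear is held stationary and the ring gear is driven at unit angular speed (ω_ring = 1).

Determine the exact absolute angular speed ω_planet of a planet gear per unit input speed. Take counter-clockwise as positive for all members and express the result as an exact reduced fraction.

N_ring = 12 + 2·27 = 66
12(ω_s−ω_c) = −66(ω_r−ω_c),  ω_s=0, ω_r=1
12(0−ω_c) = −66(1−ω_c)  ⇒  78ω_c = 66  ⇒  ω_c = 11/13
sun–planet: 12·(0−11/13) = −27·(ω_p−ω_c)  ⇒  ω_p−ω_c = −(12/27)·(-11/13) = 44/117
ω_p = 11/13 + 44/117 = 11/9

11/9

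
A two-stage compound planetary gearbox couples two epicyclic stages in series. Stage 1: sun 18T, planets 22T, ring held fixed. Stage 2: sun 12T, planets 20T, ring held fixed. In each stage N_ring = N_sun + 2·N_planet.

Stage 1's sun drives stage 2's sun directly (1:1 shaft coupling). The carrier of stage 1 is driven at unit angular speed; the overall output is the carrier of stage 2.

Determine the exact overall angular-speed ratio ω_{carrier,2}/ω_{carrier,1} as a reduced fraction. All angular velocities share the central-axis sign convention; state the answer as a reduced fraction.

5/6

Stage 1: N_ring = 18 + 2·22 = 62
Stage 1: 18(ω_s−ω_c) = −62(ω_r−ω_c),  ω_r=0, ω_c=1
Stage 1: ω_s = 1 − (62/18)(0−1) = 40/9
  ⇒ ω_s¹/ω_c¹ = 40/9
Stage 2: N_ring = 12 + 2·20 = 52
Stage 2: 12(ω_s−ω_c) = −52(ω_r−ω_c),  ω_r=0, ω_s=1
Stage 2: 12(1−ω_c) = −52(0−ω_c)  ⇒  64ω_c = 12  ⇒  ω_c = 3/16
  ⇒ ω_c²/ω_s² = 3/16
Coupling ω_s² = ω_s¹ ⇒ overall = 40/9 × 3/16 = 5/6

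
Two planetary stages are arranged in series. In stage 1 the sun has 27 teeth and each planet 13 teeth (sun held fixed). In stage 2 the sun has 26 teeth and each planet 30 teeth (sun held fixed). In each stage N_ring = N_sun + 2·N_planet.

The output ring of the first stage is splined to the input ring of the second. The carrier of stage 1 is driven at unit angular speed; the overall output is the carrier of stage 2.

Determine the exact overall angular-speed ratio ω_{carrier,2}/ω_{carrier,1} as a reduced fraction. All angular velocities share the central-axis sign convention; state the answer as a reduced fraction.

430/371

Stage 1: N_ring = 27 + 2·13 = 53
Stage 1: 27(ω_s−ω_c) = −53(ω_r−ω_c),  ω_s=0, ω_c=1
Stage 1: ω_r = 1 − (27/53)(0−1) = 80/53
  ⇒ ω_r¹/ω_c¹ = 80/53
Stage 2: N_ring = 26 + 2·30 = 86
Stage 2: 26(ω_s−ω_c) = −86(ω_r−ω_c),  ω_s=0, ω_r=1
Stage 2: 26(0−ω_c) = −86(1−ω_c)  ⇒  112ω_c = 86  ⇒  ω_c = 43/56
  ⇒ ω_c²/ω_r² = 43/56
Coupling ω_r² = ω_r¹ ⇒ overall = 80/53 × 43/56 = 430/371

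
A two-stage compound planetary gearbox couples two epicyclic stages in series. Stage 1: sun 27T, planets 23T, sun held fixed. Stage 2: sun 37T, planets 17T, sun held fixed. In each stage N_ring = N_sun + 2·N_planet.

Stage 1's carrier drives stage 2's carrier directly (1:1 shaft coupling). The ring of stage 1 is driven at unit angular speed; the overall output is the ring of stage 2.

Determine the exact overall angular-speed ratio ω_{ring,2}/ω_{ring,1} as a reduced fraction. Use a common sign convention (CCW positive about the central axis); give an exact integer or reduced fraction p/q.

1971/1775

Stage 1: N_ring = 27 + 2·23 = 73
Stage 1: 27(ω_s−ω_c) = −73(ω_r−ω_c),  ω_s=0, ω_r=1
Stage 1: 27(0−ω_c) = −73(1−ω_c)  ⇒  100ω_c = 73  ⇒  ω_c = 73/100
  ⇒ ω_c¹/ω_r¹ = 73/100
Stage 2: N_ring = 37 + 2·17 = 71
Stage 2: 37(ω_s−ω_c) = −71(ω_r−ω_c),  ω_s=0, ω_c=1
Stage 2: ω_r = 1 − (37/71)(0−1) = 108/71
  ⇒ ω_r²/ω_c² = 108/71
Coupling ω_c² = ω_c¹ ⇒ overall = 73/100 × 108/71 = 1971/1775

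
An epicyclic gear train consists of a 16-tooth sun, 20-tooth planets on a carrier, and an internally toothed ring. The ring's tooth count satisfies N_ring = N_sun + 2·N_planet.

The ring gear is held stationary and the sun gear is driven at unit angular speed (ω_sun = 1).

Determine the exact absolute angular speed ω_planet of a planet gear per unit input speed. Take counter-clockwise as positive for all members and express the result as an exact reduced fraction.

-2/5

N_ring = 16 + 2·20 = 56
16(ω_s−ω_c) = −56(ω_r−ω_c),  ω_r=0, ω_s=1
16(1−ω_c) = −56(0−ω_c)  ⇒  72ω_c = 16  ⇒  ω_c = 2/9
sun–planet: 16·(1−2/9) = −20·(ω_p−ω_c)  ⇒  ω_p−ω_c = −(16/20)·(7/9) = -28/45
ω_p = 2/9 − 28/45 = -2/5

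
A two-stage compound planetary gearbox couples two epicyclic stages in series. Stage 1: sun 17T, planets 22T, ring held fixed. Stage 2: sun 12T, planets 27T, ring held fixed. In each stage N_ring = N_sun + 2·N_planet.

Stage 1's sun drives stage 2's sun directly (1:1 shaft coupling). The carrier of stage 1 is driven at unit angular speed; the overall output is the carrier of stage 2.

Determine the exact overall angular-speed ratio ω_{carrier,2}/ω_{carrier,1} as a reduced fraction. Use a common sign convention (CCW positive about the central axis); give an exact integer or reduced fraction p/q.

Stage 1: N_ring = 17 + 2·22 = 61
Stage 1: 17(ω_s−ω_c) = −61(ω_r−ω_c),  ω_r=0, ω_c=1
Stage 1: ω_s = 1 − (61/17)(0−1) = 78/17
  ⇒ ω_s¹/ω_c¹ = 78/17
Stage 2: N_ring = 12 + 2·27 = 66
Stage 2: 12(ω_s−ω_c) = −66(ω_r−ω_c),  ω_r=0, ω_s=1
Stage 2: 12(1−ω_c) = −66(0−ω_c)  ⇒  78ω_c = 12  ⇒  ω_c = 2/13
  ⇒ ω_c²/ω_s² = 2/13
Coupling ω_s² = ω_s¹ ⇒ overall = 78/17 × 2/13 = 12/17

12/17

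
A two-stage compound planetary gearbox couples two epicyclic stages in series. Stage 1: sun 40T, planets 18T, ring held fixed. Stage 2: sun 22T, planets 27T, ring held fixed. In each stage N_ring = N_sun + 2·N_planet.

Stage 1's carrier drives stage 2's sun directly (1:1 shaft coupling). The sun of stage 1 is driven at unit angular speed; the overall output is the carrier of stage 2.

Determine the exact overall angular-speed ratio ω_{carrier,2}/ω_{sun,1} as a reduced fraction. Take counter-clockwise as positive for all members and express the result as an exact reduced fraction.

Stage 1: N_ring = 40 + 2·18 = 76
Stage 1: 40(ω_s−ω_c) = −76(ω_r−ω_c),  ω_r=0, ω_s=1
Stage 1: 40(1−ω_c) = −76(0−ω_c)  ⇒  116ω_c = 40  ⇒  ω_c = 10/29
  ⇒ ω_c¹/ω_s¹ = 10/29
Stage 2: N_ring = 22 + 2·27 = 76
Stage 2: 22(ω_s−ω_c) = −76(ω_r−ω_c),  ω_r=0, ω_s=1
Stage 2: 22(1−ω_c) = −76(0−ω_c)  ⇒  98ω_c = 22  ⇒  ω_c = 11/49
  ⇒ ω_c²/ω_s² = 11/49
Coupling ω_s² = ω_c¹ ⇒ overall = 10/29 × 11/49 = 110/1421

110/1421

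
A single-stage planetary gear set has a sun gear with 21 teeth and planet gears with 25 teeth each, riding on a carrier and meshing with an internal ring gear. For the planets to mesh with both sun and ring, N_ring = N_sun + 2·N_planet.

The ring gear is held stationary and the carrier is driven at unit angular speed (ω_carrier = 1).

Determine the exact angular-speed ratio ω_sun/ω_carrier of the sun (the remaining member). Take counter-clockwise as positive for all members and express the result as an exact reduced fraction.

92/21

N_ring = 21 + 2·25 = 71
21(ω_s−ω_c) = −71(ω_r−ω_c),  ω_r=0, ω_c=1
ω_s = 1 − (71/21)(0−1) = 92/21
ω_s/ω_c = 92/21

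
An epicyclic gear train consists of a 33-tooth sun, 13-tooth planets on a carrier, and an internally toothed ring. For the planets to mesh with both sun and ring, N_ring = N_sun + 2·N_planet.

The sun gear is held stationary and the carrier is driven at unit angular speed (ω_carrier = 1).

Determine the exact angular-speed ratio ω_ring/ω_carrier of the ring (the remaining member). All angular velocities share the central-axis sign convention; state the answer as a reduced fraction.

92/59

N_ring = 33 + 2·13 = 59
33(ω_s−ω_c) = −59(ω_r−ω_c),  ω_s=0, ω_c=1
ω_r = 1 − (33/59)(0−1) = 92/59
ω_r/ω_c = 92/59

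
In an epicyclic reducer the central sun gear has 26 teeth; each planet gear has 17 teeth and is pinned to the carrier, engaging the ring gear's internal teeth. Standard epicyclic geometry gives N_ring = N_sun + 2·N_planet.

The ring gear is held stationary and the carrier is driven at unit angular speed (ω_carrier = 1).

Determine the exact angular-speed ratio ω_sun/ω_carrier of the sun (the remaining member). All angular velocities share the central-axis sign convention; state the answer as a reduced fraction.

43/13

N_ring = 26 + 2·17 = 60
26(ω_s−ω_c) = −60(ω_r−ω_c),  ω_r=0, ω_c=1
ω_s = 1 − (60/26)(0−1) = 43/13
ω_s/ω_c = 43/13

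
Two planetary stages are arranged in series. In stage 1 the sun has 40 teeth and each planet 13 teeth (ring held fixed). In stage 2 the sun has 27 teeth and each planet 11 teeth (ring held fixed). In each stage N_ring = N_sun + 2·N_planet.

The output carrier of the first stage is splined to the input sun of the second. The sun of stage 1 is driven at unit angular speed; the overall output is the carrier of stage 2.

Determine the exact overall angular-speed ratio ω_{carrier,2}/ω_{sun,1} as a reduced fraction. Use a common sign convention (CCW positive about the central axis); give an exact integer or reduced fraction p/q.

Stage 1: N_ring = 40 + 2·13 = 66
Stage 1: 40(ω_s−ω_c) = −66(ω_r−ω_c),  ω_r=0, ω_s=1
Stage 1: 40(1−ω_c) = −66(0−ω_c)  ⇒  106ω_c = 40  ⇒  ω_c = 20/53
  ⇒ ω_c¹/ω_s¹ = 20/53
Stage 2: N_ring = 27 + 2·11 = 49
Stage 2: 27(ω_s−ω_c) = −49(ω_r−ω_c),  ω_r=0, ω_s=1
Stage 2: 27(1−ω_c) = −49(0−ω_c)  ⇒  76ω_c = 27  ⇒  ω_c = 27/76
  ⇒ ω_c²/ω_s² = 27/76
Coupling ω_s² = ω_c¹ ⇒ overall = 20/53 × 27/76 = 135/1007

135/1007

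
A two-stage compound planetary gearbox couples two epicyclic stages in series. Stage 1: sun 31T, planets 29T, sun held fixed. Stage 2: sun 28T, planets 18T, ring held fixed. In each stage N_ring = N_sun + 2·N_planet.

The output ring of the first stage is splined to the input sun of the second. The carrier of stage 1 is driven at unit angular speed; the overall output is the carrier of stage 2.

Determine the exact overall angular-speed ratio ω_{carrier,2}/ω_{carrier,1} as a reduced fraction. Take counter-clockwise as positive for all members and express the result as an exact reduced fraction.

Stage 1: N_ring = 31 + 2·29 = 89
Stage 1: 31(ω_s−ω_c) = −89(ω_r−ω_c),  ω_s=0, ω_c=1
Stage 1: ω_r = 1 − (31/89)(0−1) = 120/89
  ⇒ ω_r¹/ω_c¹ = 120/89
Stage 2: N_ring = 28 + 2·18 = 64
Stage 2: 28(ω_s−ω_c) = −64(ω_r−ω_c),  ω_r=0, ω_s=1
Stage 2: 28(1−ω_c) = −64(0−ω_c)  ⇒  92ω_c = 28  ⇒  ω_c = 7/23
  ⇒ ω_c²/ω_s² = 7/23
Coupling ω_s² = ω_r¹ ⇒ overall = 120/89 × 7/23 = 840/2047

840/2047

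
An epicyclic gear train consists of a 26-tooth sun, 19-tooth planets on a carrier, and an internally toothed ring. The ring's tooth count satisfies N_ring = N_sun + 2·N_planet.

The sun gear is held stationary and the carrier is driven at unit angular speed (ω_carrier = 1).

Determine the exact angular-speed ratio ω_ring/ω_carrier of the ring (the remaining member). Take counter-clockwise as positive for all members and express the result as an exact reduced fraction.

45/32

N_ring = 26 + 2·19 = 64
26(ω_s−ω_c) = −64(ω_r−ω_c),  ω_s=0, ω_c=1
ω_r = 1 − (26/64)(0−1) = 45/32
ω_r/ω_c = 45/32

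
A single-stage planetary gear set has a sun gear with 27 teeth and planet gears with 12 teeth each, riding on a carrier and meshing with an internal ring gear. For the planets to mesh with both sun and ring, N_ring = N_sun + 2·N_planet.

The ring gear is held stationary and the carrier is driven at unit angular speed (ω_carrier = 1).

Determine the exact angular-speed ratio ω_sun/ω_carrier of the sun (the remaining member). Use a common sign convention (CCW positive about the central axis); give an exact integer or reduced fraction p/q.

N_ring = 27 + 2·12 = 51
27(ω_s−ω_c) = −51(ω_r−ω_c),  ω_r=0, ω_c=1
ω_s = 1 − (51/27)(0−1) = 26/9
ω_s/ω_c = 26/9

26/9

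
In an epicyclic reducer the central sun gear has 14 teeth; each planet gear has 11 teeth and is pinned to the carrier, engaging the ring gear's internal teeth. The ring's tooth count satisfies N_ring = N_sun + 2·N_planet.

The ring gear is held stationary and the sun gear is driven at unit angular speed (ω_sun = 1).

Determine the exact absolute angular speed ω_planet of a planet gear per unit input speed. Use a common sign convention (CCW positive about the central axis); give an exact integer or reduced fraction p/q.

N_ring = 14 + 2·11 = 36
14(ω_s−ω_c) = −36(ω_r−ω_c),  ω_r=0, ω_s=1
14(1−ω_c) = −36(0−ω_c)  ⇒  50ω_c = 14  ⇒  ω_c = 7/25
sun–planet: 14·(1−7/25) = −11·(ω_p−ω_c)  ⇒  ω_p−ω_c = −(14/11)·(18/25) = -252/275
ω_p = 7/25 − 252/275 = -7/11

-7/11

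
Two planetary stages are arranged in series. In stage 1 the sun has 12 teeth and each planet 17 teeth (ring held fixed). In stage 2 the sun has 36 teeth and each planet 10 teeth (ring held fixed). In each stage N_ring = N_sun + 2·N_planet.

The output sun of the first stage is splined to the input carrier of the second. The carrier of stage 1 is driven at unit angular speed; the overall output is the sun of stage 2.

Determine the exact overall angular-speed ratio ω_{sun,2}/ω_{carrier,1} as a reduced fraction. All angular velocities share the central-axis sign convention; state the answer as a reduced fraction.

667/54

Stage 1: N_ring = 12 + 2·17 = 46
Stage 1: 12(ω_s−ω_c) = −46(ω_r−ω_c),  ω_r=0, ω_c=1
Stage 1: ω_s = 1 − (46/12)(0−1) = 29/6
  ⇒ ω_s¹/ω_c¹ = 29/6
Stage 2: N_ring = 36 + 2·10 = 56
Stage 2: 36(ω_s−ω_c) = −56(ω_r−ω_c),  ω_r=0, ω_c=1
Stage 2: ω_s = 1 − (56/36)(0−1) = 23/9
  ⇒ ω_s²/ω_c² = 23/9
Coupling ω_c² = ω_s¹ ⇒ overall = 29/6 × 23/9 = 667/54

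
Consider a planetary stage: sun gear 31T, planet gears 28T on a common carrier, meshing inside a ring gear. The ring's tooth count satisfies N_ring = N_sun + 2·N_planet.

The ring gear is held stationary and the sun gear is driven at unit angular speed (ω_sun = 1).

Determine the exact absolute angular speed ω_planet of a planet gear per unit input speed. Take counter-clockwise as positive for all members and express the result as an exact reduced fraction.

N_ring = 31 + 2·28 = 87
31(ω_s−ω_c) = −87(ω_r−ω_c),  ω_r=0, ω_s=1
31(1−ω_c) = −87(0−ω_c)  ⇒  118ω_c = 31  ⇒  ω_c = 31/118
sun–planet: 31·(1−31/118) = −28·(ω_p−ω_c)  ⇒  ω_p−ω_c = −(31/28)·(87/118) = -2697/3304
ω_p = 31/118 − 2697/3304 = -31/56

-31/56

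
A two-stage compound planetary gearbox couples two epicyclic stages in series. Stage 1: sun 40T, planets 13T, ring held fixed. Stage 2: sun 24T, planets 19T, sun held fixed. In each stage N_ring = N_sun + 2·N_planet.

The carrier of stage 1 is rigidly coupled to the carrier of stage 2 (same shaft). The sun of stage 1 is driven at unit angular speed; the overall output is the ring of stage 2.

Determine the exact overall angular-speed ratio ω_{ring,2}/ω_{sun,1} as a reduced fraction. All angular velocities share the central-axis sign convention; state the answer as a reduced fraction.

860/1643

Stage 1: N_ring = 40 + 2·13 = 66
Stage 1: 40(ω_s−ω_c) = −66(ω_r−ω_c),  ω_r=0, ω_s=1
Stage 1: 40(1−ω_c) = −66(0−ω_c)  ⇒  106ω_c = 40  ⇒  ω_c = 20/53
  ⇒ ω_c¹/ω_s¹ = 20/53
Stage 2: N_ring = 24 + 2·19 = 62
Stage 2: 24(ω_s−ω_c) = −62(ω_r−ω_c),  ω_s=0, ω_c=1
Stage 2: ω_r = 1 − (24/62)(0−1) = 43/31
  ⇒ ω_r²/ω_c² = 43/31
Coupling ω_c² = ω_c¹ ⇒ overall = 20/53 × 43/31 = 860/1643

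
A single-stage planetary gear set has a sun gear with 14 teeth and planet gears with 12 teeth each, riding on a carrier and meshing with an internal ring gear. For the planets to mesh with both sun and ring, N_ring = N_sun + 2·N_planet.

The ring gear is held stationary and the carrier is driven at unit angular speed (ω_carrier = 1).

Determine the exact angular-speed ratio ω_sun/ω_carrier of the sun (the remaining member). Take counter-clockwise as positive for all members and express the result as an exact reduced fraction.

N_ring = 14 + 2·12 = 38
14(ω_s−ω_c) = −38(ω_r−ω_c),  ω_r=0, ω_c=1
ω_s = 1 − (38/14)(0−1) = 26/7
ω_s/ω_c = 26/7

26/7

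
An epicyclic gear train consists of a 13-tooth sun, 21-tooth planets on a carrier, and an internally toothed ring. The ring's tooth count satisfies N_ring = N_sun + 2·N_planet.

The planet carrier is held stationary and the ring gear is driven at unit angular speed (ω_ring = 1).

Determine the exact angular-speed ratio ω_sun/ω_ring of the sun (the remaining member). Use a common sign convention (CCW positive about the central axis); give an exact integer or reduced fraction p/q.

-55/13

N_ring = 13 + 2·21 = 55
13(ω_s−ω_c) = −55(ω_r−ω_c),  ω_c=0, ω_r=1
ω_s = 0 − (55/13)(1−0) = -55/13
ω_s/ω_r = -55/13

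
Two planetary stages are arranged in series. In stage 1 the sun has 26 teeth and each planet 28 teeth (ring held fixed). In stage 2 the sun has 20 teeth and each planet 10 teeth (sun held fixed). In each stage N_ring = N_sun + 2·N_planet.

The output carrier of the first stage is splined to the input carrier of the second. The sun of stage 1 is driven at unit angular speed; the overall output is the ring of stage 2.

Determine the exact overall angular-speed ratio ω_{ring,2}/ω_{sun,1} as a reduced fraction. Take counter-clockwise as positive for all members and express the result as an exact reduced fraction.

13/36

Stage 1: N_ring = 26 + 2·28 = 82
Stage 1: 26(ω_s−ω_c) = −82(ω_r−ω_c),  ω_r=0, ω_s=1
Stage 1: 26(1−ω_c) = −82(0−ω_c)  ⇒  108ω_c = 26  ⇒  ω_c = 13/54
  ⇒ ω_c¹/ω_s¹ = 13/54
Stage 2: N_ring = 20 + 2·10 = 40
Stage 2: 20(ω_s−ω_c) = −40(ω_r−ω_c),  ω_s=0, ω_c=1
Stage 2: ω_r = 1 − (20/40)(0−1) = 3/2
  ⇒ ω_r²/ω_c² = 3/2
Coupling ω_c² = ω_c¹ ⇒ overall = 13/54 × 3/2 = 13/36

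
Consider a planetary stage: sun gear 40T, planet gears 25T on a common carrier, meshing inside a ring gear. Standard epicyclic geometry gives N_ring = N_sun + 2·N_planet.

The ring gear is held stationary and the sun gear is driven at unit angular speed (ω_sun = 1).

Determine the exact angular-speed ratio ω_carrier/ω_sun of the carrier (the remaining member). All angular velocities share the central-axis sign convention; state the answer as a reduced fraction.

N_ring = 40 + 2·25 = 90
40(ω_s−ω_c) = −90(ω_r−ω_c),  ω_r=0, ω_s=1
40(1−ω_c) = −90(0−ω_c)  ⇒  130ω_c = 40  ⇒  ω_c = 4/13
ω_c/ω_s = 4/13

4/13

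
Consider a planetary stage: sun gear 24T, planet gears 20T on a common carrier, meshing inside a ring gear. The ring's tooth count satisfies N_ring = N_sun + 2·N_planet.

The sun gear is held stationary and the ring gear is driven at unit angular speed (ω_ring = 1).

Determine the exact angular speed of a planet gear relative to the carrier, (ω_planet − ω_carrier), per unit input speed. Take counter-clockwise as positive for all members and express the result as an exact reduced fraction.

48/55

N_ring = 24 + 2·20 = 64
24(ω_s−ω_c) = −64(ω_r−ω_c),  ω_s=0, ω_r=1
24(0−ω_c) = −64(1−ω_c)  ⇒  88ω_c = 64  ⇒  ω_c = 8/11
sun–planet: 24·(0−8/11) = −20·(ω_p−ω_c)  ⇒  ω_p−ω_c = −(24/20)·(-8/11) = 48/55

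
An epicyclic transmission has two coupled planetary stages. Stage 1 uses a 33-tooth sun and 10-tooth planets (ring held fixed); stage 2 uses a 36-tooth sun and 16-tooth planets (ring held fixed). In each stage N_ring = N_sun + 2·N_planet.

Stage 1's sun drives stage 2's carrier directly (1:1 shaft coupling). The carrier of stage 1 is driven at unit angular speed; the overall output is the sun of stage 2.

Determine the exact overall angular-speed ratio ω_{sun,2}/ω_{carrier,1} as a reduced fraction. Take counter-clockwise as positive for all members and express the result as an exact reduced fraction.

Stage 1: N_ring = 33 + 2·10 = 53
Stage 1: 33(ω_s−ω_c) = −53(ω_r−ω_c),  ω_r=0, ω_c=1
Stage 1: ω_s = 1 − (53/33)(0−1) = 86/33
  ⇒ ω_s¹/ω_c¹ = 86/33
Stage 2: N_ring = 36 + 2·16 = 68
Stage 2: 36(ω_s−ω_c) = −68(ω_r−ω_c),  ω_r=0, ω_c=1
Stage 2: ω_s = 1 − (68/36)(0−1) = 26/9
  ⇒ ω_s²/ω_c² = 26/9
Coupling ω_c² = ω_s¹ ⇒ overall = 86/33 × 26/9 = 2236/297

2236/297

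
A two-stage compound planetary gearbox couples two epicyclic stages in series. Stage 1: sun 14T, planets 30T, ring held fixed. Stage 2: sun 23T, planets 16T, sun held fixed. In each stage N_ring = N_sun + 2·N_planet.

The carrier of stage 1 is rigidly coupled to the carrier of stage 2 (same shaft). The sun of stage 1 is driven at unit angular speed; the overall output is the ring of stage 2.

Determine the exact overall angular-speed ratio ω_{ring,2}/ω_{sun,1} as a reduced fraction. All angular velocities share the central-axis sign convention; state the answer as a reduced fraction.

273/1210

Stage 1: N_ring = 14 + 2·30 = 74
Stage 1: 14(ω_s−ω_c) = −74(ω_r−ω_c),  ω_r=0, ω_s=1
Stage 1: 14(1−ω_c) = −74(0−ω_c)  ⇒  88ω_c = 14  ⇒  ω_c = 7/44
  ⇒ ω_c¹/ω_s¹ = 7/44
Stage 2: N_ring = 23 + 2·16 = 55
Stage 2: 23(ω_s−ω_c) = −55(ω_r−ω_c),  ω_s=0, ω_c=1
Stage 2: ω_r = 1 − (23/55)(0−1) = 78/55
  ⇒ ω_r²/ω_c² = 78/55
Coupling ω_c² = ω_c¹ ⇒ overall = 7/44 × 78/55 = 273/1210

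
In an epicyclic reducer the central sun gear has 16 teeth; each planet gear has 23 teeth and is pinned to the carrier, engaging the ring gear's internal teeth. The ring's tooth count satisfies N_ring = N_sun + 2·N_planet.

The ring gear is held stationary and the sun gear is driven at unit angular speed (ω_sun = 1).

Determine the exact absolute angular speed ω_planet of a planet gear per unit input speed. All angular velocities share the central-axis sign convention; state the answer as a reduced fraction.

N_ring = 16 + 2·23 = 62
16(ω_s−ω_c) = −62(ω_r−ω_c),  ω_r=0, ω_s=1
16(1−ω_c) = −62(0−ω_c)  ⇒  78ω_c = 16  ⇒  ω_c = 8/39
sun–planet: 16·(1−8/39) = −23·(ω_p−ω_c)  ⇒  ω_p−ω_c = −(16/23)·(31/39) = -496/897
ω_p = 8/39 − 496/897 = -8/23

-8/23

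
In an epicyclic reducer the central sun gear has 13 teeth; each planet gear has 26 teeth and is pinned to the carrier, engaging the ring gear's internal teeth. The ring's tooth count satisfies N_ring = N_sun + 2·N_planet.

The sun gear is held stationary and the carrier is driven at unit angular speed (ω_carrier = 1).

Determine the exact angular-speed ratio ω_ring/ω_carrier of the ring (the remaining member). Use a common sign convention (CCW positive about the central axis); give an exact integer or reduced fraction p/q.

6/5

N_ring = 13 + 2·26 = 65
13(ω_s−ω_c) = −65(ω_r−ω_c),  ω_s=0, ω_c=1
ω_r = 1 − (13/65)(0−1) = 6/5
ω_r/ω_c = 6/5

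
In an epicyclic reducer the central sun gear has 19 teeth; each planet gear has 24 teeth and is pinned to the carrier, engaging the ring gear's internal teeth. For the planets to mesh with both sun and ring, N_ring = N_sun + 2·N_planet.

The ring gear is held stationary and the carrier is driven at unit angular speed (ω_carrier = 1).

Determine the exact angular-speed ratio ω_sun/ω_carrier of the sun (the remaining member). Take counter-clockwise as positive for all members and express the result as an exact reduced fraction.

86/19

N_ring = 19 + 2·24 = 67
19(ω_s−ω_c) = −67(ω_r−ω_c),  ω_r=0, ω_c=1
ω_s = 1 − (67/19)(0−1) = 86/19
ω_s/ω_c = 86/19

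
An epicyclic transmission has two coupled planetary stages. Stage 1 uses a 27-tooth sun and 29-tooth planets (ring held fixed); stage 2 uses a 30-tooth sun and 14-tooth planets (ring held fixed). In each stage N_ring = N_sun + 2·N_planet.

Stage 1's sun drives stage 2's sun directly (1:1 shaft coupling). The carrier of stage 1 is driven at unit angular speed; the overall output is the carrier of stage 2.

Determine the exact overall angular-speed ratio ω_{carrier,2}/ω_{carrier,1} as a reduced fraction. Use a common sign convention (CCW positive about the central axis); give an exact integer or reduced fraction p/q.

Stage 1: N_ring = 27 + 2·29 = 85
Stage 1: 27(ω_s−ω_c) = −85(ω_r−ω_c),  ω_r=0, ω_c=1
Stage 1: ω_s = 1 − (85/27)(0−1) = 112/27
  ⇒ ω_s¹/ω_c¹ = 112/27
Stage 2: N_ring = 30 + 2·14 = 58
Stage 2: 30(ω_s−ω_c) = −58(ω_r−ω_c),  ω_r=0, ω_s=1
Stage 2: 30(1−ω_c) = −58(0−ω_c)  ⇒  88ω_c = 30  ⇒  ω_c = 15/44
  ⇒ ω_c²/ω_s² = 15/44
Coupling ω_s² = ω_s¹ ⇒ overall = 112/27 × 15/44 = 140/99

140/99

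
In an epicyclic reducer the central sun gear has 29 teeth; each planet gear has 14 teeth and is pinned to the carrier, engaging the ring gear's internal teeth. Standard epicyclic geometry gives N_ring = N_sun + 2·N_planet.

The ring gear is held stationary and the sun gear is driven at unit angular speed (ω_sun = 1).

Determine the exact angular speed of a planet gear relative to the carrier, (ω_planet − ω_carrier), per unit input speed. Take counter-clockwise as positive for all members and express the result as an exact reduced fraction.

N_ring = 29 + 2·14 = 57
29(ω_s−ω_c) = −57(ω_r−ω_c),  ω_r=0, ω_s=1
29(1−ω_c) = −57(0−ω_c)  ⇒  86ω_c = 29  ⇒  ω_c = 29/86
sun–planet: 29·(1−29/86) = −14·(ω_p−ω_c)  ⇒  ω_p−ω_c = −(29/14)·(57/86) = -1653/1204

-1653/1204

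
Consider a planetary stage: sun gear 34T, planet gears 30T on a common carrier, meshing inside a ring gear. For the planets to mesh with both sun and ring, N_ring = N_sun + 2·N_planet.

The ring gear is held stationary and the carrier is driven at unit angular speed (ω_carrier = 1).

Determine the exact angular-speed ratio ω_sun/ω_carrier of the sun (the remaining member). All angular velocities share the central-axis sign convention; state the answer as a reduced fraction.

64/17

N_ring = 34 + 2·30 = 94
34(ω_s−ω_c) = −94(ω_r−ω_c),  ω_r=0, ω_c=1
ω_s = 1 − (94/34)(0−1) = 64/17
ω_s/ω_c = 64/17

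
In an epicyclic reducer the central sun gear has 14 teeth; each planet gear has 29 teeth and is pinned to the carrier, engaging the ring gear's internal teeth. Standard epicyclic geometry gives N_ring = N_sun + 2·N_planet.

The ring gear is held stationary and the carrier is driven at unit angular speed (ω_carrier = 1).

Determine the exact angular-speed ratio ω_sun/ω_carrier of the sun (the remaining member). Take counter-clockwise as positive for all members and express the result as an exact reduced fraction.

N_ring = 14 + 2·29 = 72
14(ω_s−ω_c) = −72(ω_r−ω_c),  ω_r=0, ω_c=1
ω_s = 1 − (72/14)(0−1) = 43/7
ω_s/ω_c = 43/7

43/7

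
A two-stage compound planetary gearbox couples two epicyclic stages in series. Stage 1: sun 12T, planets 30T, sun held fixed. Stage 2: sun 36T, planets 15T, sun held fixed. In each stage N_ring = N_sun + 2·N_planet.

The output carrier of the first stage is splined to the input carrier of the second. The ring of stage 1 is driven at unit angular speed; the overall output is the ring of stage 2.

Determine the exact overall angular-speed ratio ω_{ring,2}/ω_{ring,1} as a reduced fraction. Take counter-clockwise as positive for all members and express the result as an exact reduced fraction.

Stage 1: N_ring = 12 + 2·30 = 72
Stage 1: 12(ω_s−ω_c) = −72(ω_r−ω_c),  ω_s=0, ω_r=1
Stage 1: 12(0−ω_c) = −72(1−ω_c)  ⇒  84ω_c = 72  ⇒  ω_c = 6/7
  ⇒ ω_c¹/ω_r¹ = 6/7
Stage 2: N_ring = 36 + 2·15 = 66
Stage 2: 36(ω_s−ω_c) = −66(ω_r−ω_c),  ω_s=0, ω_c=1
Stage 2: ω_r = 1 − (36/66)(0−1) = 17/11
  ⇒ ω_r²/ω_c² = 17/11
Coupling ω_c² = ω_c¹ ⇒ overall = 6/7 × 17/11 = 102/77

102/77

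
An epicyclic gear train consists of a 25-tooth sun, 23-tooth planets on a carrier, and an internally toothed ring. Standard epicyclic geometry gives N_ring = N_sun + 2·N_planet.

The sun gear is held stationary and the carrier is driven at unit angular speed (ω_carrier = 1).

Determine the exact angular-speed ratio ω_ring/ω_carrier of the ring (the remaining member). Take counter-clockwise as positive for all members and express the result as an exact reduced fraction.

N_ring = 25 + 2·23 = 71
25(ω_s−ω_c) = −71(ω_r−ω_c),  ω_s=0, ω_c=1
ω_r = 1 − (25/71)(0−1) = 96/71
ω_r/ω_c = 96/71

96/71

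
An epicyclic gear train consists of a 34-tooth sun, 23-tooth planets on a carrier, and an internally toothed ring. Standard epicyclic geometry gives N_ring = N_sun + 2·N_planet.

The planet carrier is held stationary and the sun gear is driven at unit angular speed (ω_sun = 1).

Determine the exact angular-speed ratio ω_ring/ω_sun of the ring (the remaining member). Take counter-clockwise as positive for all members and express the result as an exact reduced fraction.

N_ring = 34 + 2·23 = 80
34(ω_s−ω_c) = −80(ω_r−ω_c),  ω_c=0, ω_s=1
ω_r = 0 − (34/80)(1−0) = -17/40
ω_r/ω_s = -17/40

-17/40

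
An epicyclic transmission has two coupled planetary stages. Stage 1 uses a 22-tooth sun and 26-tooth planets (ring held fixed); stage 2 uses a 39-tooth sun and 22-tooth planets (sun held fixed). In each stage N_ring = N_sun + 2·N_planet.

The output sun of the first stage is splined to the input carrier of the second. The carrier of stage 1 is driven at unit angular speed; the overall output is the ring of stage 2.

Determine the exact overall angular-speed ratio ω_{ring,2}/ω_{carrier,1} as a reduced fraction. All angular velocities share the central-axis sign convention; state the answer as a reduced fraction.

5856/913

Stage 1: N_ring = 22 + 2·26 = 74
Stage 1: 22(ω_s−ω_c) = −74(ω_r−ω_c),  ω_r=0, ω_c=1
Stage 1: ω_s = 1 − (74/22)(0−1) = 48/11
  ⇒ ω_s¹/ω_c¹ = 48/11
Stage 2: N_ring = 39 + 2·22 = 83
Stage 2: 39(ω_s−ω_c) = −83(ω_r−ω_c),  ω_s=0, ω_c=1
Stage 2: ω_r = 1 − (39/83)(0−1) = 122/83
  ⇒ ω_r²/ω_c² = 122/83
Coupling ω_c² = ω_s¹ ⇒ overall = 48/11 × 122/83 = 5856/913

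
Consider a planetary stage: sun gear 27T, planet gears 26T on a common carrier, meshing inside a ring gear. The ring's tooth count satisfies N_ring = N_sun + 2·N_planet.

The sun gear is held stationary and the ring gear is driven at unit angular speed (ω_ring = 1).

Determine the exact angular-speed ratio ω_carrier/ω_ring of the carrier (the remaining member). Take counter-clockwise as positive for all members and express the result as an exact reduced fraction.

79/106

N_ring = 27 + 2·26 = 79
27(ω_s−ω_c) = −79(ω_r−ω_c),  ω_s=0, ω_r=1
27(0−ω_c) = −79(1−ω_c)  ⇒  106ω_c = 79  ⇒  ω_c = 79/106
ω_c/ω_r = 79/106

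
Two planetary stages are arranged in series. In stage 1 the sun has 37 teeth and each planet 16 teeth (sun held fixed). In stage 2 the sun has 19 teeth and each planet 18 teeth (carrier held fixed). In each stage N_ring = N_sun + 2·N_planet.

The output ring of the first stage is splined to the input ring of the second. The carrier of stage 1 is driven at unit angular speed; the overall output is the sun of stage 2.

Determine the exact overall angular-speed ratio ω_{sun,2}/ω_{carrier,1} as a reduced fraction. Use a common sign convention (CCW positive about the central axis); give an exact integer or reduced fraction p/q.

Stage 1: N_ring = 37 + 2·16 = 69
Stage 1: 37(ω_s−ω_c) = −69(ω_r−ω_c),  ω_s=0, ω_c=1
Stage 1: ω_r = 1 − (37/69)(0−1) = 106/69
  ⇒ ω_r¹/ω_c¹ = 106/69
Stage 2: N_ring = 19 + 2·18 = 55
Stage 2: 19(ω_s−ω_c) = −55(ω_r−ω_c),  ω_c=0, ω_r=1
Stage 2: ω_s = 0 − (55/19)(1−0) = -55/19
  ⇒ ω_s²/ω_r² = -55/19
Coupling ω_r² = ω_r¹ ⇒ overall = 106/69 × -55/19 = -5830/1311

-5830/1311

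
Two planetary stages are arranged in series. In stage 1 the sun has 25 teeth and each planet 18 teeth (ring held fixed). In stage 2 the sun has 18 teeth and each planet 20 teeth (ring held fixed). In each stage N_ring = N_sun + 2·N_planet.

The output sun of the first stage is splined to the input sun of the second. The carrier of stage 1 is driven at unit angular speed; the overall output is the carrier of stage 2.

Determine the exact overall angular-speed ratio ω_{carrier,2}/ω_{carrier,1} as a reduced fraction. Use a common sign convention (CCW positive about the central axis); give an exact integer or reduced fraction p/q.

387/475

Stage 1: N_ring = 25 + 2·18 = 61
Stage 1: 25(ω_s−ω_c) = −61(ω_r−ω_c),  ω_r=0, ω_c=1
Stage 1: ω_s = 1 − (61/25)(0−1) = 86/25
  ⇒ ω_s¹/ω_c¹ = 86/25
Stage 2: N_ring = 18 + 2·20 = 58
Stage 2: 18(ω_s−ω_c) = −58(ω_r−ω_c),  ω_r=0, ω_s=1
Stage 2: 18(1−ω_c) = −58(0−ω_c)  ⇒  76ω_c = 18  ⇒  ω_c = 9/38
  ⇒ ω_c²/ω_s² = 9/38
Coupling ω_s² = ω_s¹ ⇒ overall = 86/25 × 9/38 = 387/475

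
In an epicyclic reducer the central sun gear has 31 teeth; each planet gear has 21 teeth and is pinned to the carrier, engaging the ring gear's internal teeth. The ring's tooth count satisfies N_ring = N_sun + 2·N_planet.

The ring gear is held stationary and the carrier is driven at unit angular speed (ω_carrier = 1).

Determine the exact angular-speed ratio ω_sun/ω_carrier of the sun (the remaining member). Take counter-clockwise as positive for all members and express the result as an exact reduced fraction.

104/31

N_ring = 31 + 2·21 = 73
31(ω_s−ω_c) = −73(ω_r−ω_c),  ω_r=0, ω_c=1
ω_s = 1 − (73/31)(0−1) = 104/31
ω_s/ω_c = 104/31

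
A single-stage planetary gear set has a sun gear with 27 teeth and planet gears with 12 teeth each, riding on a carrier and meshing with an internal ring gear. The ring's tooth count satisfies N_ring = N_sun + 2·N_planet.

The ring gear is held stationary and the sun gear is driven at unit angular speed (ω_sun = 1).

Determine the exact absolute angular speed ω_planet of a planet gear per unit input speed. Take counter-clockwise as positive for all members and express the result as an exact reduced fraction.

-9/8

N_ring = 27 + 2·12 = 51
27(ω_s−ω_c) = −51(ω_r−ω_c),  ω_r=0, ω_s=1
27(1−ω_c) = −51(0−ω_c)  ⇒  78ω_c = 27  ⇒  ω_c = 9/26
sun–planet: 27·(1−9/26) = −12·(ω_p−ω_c)  ⇒  ω_p−ω_c = −(27/12)·(17/26) = -153/104
ω_p = 9/26 − 153/104 = -9/8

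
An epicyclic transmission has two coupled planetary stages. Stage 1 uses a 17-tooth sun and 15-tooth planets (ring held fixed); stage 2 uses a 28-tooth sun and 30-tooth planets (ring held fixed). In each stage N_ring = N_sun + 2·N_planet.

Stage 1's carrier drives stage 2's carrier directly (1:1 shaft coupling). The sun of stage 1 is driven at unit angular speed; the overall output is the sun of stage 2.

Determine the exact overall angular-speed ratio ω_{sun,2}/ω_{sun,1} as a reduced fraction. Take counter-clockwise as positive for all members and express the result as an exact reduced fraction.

493/448

Stage 1: N_ring = 17 + 2·15 = 47
Stage 1: 17(ω_s−ω_c) = −47(ω_r−ω_c),  ω_r=0, ω_s=1
Stage 1: 17(1−ω_c) = −47(0−ω_c)  ⇒  64ω_c = 17  ⇒  ω_c = 17/64
  ⇒ ω_c¹/ω_s¹ = 17/64
Stage 2: N_ring = 28 + 2·30 = 88
Stage 2: 28(ω_s−ω_c) = −88(ω_r−ω_c),  ω_r=0, ω_c=1
Stage 2: ω_s = 1 − (88/28)(0−1) = 29/7
  ⇒ ω_s²/ω_c² = 29/7
Coupling ω_c² = ω_c¹ ⇒ overall = 17/64 × 29/7 = 493/448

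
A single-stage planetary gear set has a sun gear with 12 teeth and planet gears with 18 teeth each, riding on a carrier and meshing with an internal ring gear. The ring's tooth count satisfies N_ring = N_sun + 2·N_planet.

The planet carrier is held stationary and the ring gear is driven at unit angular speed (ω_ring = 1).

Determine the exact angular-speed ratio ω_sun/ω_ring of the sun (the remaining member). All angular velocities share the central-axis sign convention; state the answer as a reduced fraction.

-4

N_ring = 12 + 2·18 = 48
12(ω_s−ω_c) = −48(ω_r−ω_c),  ω_c=0, ω_r=1
ω_s = 0 − (48/12)(1−0) = -4
ω_s/ω_r = -4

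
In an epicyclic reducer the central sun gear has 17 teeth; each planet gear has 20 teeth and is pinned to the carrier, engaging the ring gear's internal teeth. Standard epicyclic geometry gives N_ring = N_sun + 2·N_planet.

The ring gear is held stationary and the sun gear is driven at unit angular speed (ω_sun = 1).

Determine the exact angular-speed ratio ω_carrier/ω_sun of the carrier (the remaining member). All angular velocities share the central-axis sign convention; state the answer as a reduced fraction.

17/74

N_ring = 17 + 2·20 = 57
17(ω_s−ω_c) = −57(ω_r−ω_c),  ω_r=0, ω_s=1
17(1−ω_c) = −57(0−ω_c)  ⇒  74ω_c = 17  ⇒  ω_c = 17/74
ω_c/ω_s = 17/74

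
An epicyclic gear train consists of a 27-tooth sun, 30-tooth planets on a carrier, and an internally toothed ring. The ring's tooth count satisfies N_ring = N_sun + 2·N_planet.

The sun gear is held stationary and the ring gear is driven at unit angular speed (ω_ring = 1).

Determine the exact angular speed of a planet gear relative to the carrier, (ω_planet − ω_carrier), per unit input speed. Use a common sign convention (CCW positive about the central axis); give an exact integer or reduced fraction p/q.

N_ring = 27 + 2·30 = 87
27(ω_s−ω_c) = −87(ω_r−ω_c),  ω_s=0, ω_r=1
27(0−ω_c) = −87(1−ω_c)  ⇒  114ω_c = 87  ⇒  ω_c = 29/38
sun–planet: 27·(0−29/38) = −30·(ω_p−ω_c)  ⇒  ω_p−ω_c = −(27/30)·(-29/38) = 261/380

261/380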